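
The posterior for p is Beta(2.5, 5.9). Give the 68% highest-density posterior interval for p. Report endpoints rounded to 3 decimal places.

[0.108, 0.405]

The posterior is unimodal and skewed, so the HPD interval has equal density at both endpoints and is the shortest 68% interval.
Solving f(0.108) = f(0.405) with F(0.405) − F(0.108) = 0.68 gives [0.108, 0.405].
For comparison, the equal-tailed interval is [0.145, 0.453]; the HPD is narrower and shifted toward the mode.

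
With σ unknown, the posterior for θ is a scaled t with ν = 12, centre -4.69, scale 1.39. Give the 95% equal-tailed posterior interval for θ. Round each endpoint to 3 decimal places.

The t_12 distribution is symmetric; the 95% interval is -4.69 ± t·1.39 with t_{0.975,12} = 2.179.
Half-width: 2.179 × 1.39 = 3.029.
-4.69 − 3.029 = -7.719; -4.69 + 3.029 = -1.661.

[-7.719, -1.661]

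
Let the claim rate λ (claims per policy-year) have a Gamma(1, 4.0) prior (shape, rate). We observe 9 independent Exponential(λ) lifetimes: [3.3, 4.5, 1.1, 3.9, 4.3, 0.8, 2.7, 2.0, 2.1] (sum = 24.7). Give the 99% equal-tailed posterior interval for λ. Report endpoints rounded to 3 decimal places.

[0.130, 0.697]

Posterior: Gamma(1+9, 4.0+24.7) = Gamma(10, 28.7) (shape, rate).
Equal-tailed 99% interval: Gamma(10, 28.7) quantiles at 0.005 and 0.995.
Posterior mean ≈ 0.348, SD ≈ 0.110; a Normal approximation gives roughly [0.065, 0.632].
Exact: lower = 0.130; upper = 0.697.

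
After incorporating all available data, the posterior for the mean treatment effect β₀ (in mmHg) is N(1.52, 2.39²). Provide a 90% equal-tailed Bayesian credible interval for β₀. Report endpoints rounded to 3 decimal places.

The posterior is symmetric, so the 90% equal-tailed interval is β₀ = 1.52 ± z·2.39 with z = 1.645.
Half-width: 1.645 × 2.39 = 3.931.
1.52 − 3.931 = -2.411; 1.52 + 3.931 = 5.451.

[-2.411, 5.451]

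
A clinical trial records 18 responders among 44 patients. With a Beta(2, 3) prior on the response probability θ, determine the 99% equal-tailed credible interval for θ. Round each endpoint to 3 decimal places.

[0.239, 0.591]

Posterior: Beta(2+18, 3+26) = Beta(20, 29).
Equal-tailed 99% interval: the 0.005 and 0.995 quantiles of Beta(20, 29).
Posterior mean ≈ 0.408, SD ≈ 0.070; a Normal approximation gives roughly [0.229, 0.587].
Exact: F⁻¹(0.005) = 0.239; F⁻¹(0.995) = 0.591.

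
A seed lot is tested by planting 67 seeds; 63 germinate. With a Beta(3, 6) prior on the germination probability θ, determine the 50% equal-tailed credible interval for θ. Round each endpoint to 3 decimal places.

[0.844, 0.896]

Posterior: Beta(3+63, 6+4) = Beta(66, 10).
Equal-tailed 50% interval: the 0.25 and 0.75 quantiles of Beta(66, 10).
Posterior mean ≈ 0.868, SD ≈ 0.039; a Normal approximation gives roughly [0.842, 0.894].
Exact: F⁻¹(0.25) = 0.844; F⁻¹(0.75) = 0.896.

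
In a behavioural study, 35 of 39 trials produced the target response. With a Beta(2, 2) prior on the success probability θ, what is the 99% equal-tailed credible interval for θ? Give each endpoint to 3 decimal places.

Posterior: Beta(2+35, 2+4) = Beta(37, 6).
Equal-tailed 99% interval: the 0.005 and 0.995 quantiles of Beta(37, 6).
Posterior mean ≈ 0.860, SD ≈ 0.052; a Normal approximation gives roughly [0.726, 0.995].
Exact: F⁻¹(0.005) = 0.698; F⁻¹(0.995) = 0.962.

[0.698, 0.962]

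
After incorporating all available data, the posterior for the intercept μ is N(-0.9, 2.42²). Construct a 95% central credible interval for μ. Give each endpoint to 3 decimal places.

[-5.643, 3.843]

The posterior is symmetric, so the 95% equal-tailed interval is μ = -0.9 ± z·2.42 with z = 1.960.
Half-width: 1.960 × 2.42 = 4.743.
-0.9 − 4.743 = -5.643; -0.9 + 4.743 = 3.843.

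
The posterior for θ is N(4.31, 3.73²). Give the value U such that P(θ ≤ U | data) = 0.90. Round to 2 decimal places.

9.09

Need U with P(θ ≤ U) = 0.90: U = 4.31 + z_{0.1}·3.73.
z = 1.282; U = 4.31 + 1.282 × 3.73 = 9.09.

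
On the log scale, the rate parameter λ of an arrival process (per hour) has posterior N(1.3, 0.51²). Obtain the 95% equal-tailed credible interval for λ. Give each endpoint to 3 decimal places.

[1.350, 9.970]

On the log scale the 95% interval is 1.3 ± 1.960 × 0.51 = [0.3004, 2.2996].
Exponentiate: [e^0.3004, e^2.2996] = [1.350, 9.970].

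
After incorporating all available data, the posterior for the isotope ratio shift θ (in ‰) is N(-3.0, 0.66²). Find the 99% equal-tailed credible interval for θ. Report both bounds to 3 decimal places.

The posterior is symmetric, so the 99% equal-tailed interval is θ = -3.0 ± z·0.66 with z = 2.576.
Half-width: 2.576 × 0.66 = 1.700.
-3.0 − 1.700 = -4.700; -3.0 + 1.700 = -1.300.

[-4.700, -1.300]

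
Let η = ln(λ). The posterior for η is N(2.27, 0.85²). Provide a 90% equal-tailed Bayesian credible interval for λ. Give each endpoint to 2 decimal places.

[2.39, 39.18]

On the log scale the 90% interval is 2.27 ± 1.645 × 0.85 = [0.8719, 3.6681].
Exponentiate: [e^0.8719, e^3.6681] = [2.39, 39.18].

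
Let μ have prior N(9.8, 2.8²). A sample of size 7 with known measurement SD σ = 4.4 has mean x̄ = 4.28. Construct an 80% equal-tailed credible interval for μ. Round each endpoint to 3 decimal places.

Posterior precision = 1/2.8² + 7/4.4² = 0.1276 + 0.3616 = 0.4891, so posterior SD = 1.4299.
Posterior mean = (9.8/2.8² + 7·4.28/4.4²) / 0.4891 = 5.7195.
Interval: 5.7195 ± 1.282 × 1.4299 → [3.887, 7.552].

[3.887, 7.552]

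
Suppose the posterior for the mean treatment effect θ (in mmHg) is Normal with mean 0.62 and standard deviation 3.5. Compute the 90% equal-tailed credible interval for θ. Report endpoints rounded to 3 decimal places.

The posterior is symmetric, so the 90% equal-tailed interval is θ = 0.62 ± z·3.5 with z = 1.645.
Half-width: 1.645 × 3.5 = 5.757.
0.62 − 5.757 = -5.137; 0.62 + 5.757 = 6.377.

[-5.137, 6.377]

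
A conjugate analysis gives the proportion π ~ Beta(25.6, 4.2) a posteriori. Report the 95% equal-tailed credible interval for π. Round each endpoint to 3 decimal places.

Posterior: Beta(25.6, 4.2).
Equal-tailed 95% interval: the 0.025 and 0.975 quantiles of Beta(25.6, 4.2).
Posterior mean ≈ 0.859, SD ≈ 0.063; a Normal approximation gives roughly [0.736, 0.982].
Exact: F⁻¹(0.025) = 0.716; F⁻¹(0.975) = 0.957.

[0.716, 0.957]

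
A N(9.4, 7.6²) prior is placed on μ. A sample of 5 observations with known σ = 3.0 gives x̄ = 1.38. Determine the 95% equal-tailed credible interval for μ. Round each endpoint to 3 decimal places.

Posterior precision = 1/7.6² + 5/3.0² = 0.0173 + 0.5556 = 0.5729, so posterior SD = 1.3212.
Posterior mean = (9.4/7.6² + 5·1.38/3.0²) / 0.5729 = 1.6224.
Interval: 1.6224 ± 1.960 × 1.3212 → [-0.967, 4.212].

[-0.967, 4.212]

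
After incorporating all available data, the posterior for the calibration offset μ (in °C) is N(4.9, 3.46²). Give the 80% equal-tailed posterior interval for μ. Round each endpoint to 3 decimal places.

The posterior is symmetric, so the 80% equal-tailed interval is μ = 4.9 ± z·3.46 with z = 1.282.
Half-width: 1.282 × 3.46 = 4.434.
4.9 − 4.434 = 0.466; 4.9 + 4.434 = 9.334.

[0.466, 9.334]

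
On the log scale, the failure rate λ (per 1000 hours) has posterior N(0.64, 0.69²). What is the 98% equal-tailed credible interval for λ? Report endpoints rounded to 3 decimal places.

[0.381, 9.442]

On the log scale the 98% interval is 0.64 ± 2.326 × 0.69 = [-0.9652, 2.2452].
Exponentiate: [e^-0.9652, e^2.2452] = [0.381, 9.442].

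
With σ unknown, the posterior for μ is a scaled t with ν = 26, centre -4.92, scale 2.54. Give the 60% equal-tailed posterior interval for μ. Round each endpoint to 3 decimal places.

The t_26 distribution is symmetric; the 60% interval is -4.92 ± t·2.54 with t_{0.8,26} = 0.856.
Half-width: 0.856 × 2.54 = 2.173.
-4.92 − 2.173 = -7.093; -4.92 + 2.173 = -2.747.

[-7.093, -2.747]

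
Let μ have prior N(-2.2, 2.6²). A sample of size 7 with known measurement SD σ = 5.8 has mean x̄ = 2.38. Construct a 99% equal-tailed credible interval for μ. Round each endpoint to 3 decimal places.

Posterior precision = 1/2.6² + 7/5.8² = 0.1479 + 0.2081 = 0.3560, so posterior SD = 1.6760.
Posterior mean = (-2.2/2.6² + 7·2.38/5.8²) / 0.3560 = 0.4769.
Interval: 0.4769 ± 2.576 × 1.6760 → [-3.840, 4.794].

[-3.840, 4.794]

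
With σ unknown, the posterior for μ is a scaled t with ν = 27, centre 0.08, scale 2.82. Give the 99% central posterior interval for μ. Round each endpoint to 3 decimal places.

The t_27 distribution is symmetric; the 99% interval is 0.08 ± t·2.82 with t_{0.995,27} = 2.771.
Half-width: 2.771 × 2.82 = 7.813.
0.08 − 7.813 = -7.733; 0.08 + 7.813 = 7.893.

[-7.733, 7.893]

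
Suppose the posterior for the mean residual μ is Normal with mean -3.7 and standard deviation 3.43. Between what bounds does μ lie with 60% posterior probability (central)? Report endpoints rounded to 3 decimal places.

[-6.587, -0.813]

The posterior is symmetric, so the 60% equal-tailed interval is μ = -3.7 ± z·3.43 with z = 0.842.
Half-width: 0.842 × 3.43 = 2.887.
-3.7 − 2.887 = -6.587; -3.7 + 2.887 = -0.813.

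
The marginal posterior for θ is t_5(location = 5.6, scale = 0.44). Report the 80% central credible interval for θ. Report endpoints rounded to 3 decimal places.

[4.951, 6.249]

The t_5 distribution is symmetric; the 80% interval is 5.6 ± t·0.44 with t_{0.9,5} = 1.476.
Half-width: 1.476 × 0.44 = 0.649.
5.6 − 0.649 = 4.951; 5.6 + 0.649 = 6.249.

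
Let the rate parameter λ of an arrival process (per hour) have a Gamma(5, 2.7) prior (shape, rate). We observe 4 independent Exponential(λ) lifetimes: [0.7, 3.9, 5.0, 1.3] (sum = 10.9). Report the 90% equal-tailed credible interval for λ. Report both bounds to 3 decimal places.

Posterior: Gamma(5+4, 2.7+10.9) = Gamma(9, 13.6) (shape, rate).
Equal-tailed 90% interval: Gamma(9, 13.6) quantiles at 0.05 and 0.95.
Posterior mean ≈ 0.662, SD ≈ 0.221; a Normal approximation gives roughly [0.299, 1.025].
Exact: lower = 0.345; upper = 1.061.

[0.345, 1.061]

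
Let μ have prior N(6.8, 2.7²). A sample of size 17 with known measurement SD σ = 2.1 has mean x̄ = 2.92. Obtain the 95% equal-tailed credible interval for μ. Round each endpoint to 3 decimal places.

[2.072, 4.034]

Posterior precision = 1/2.7² + 17/2.1² = 0.1372 + 3.8549 = 3.9920, so posterior SD = 0.5005.
Posterior mean = (6.8/2.7² + 17·2.92/2.1²) / 3.9920 = 3.0533.
Interval: 3.0533 ± 1.960 × 0.5005 → [2.072, 4.034].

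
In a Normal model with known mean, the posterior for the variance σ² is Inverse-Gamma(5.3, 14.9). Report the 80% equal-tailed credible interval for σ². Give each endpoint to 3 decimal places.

[1.778, 5.632]

Inverse-Gamma(5.3, 14.9) quantiles: F⁻¹(0.1) and F⁻¹(0.9).
Equivalently, 1/σ² ~ Gamma(5.3, rate = 14.9); invert its 0.9 and 0.1 quantiles.
Posterior mean ≈ 3.465, SD ≈ 1.907; a Normal approximation gives roughly [1.021, 5.910].
Exact: lower = 1.778; upper = 5.632.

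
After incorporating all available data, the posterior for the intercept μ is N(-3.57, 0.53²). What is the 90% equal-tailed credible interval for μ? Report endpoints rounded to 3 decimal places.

The posterior is symmetric, so the 90% equal-tailed interval is μ = -3.57 ± z·0.53 with z = 1.645.
Half-width: 1.645 × 0.53 = 0.872.
-3.57 − 0.872 = -4.442; -3.57 + 0.872 = -2.698.

[-4.442, -2.698]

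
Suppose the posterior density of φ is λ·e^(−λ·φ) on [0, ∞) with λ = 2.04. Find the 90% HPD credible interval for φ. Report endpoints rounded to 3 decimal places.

[0.000, 1.129]

The exponential density is strictly decreasing on [0, ∞), so the HPD interval is anchored at 0: [0, q] with P(φ ≤ q) = 0.90.
q = −ln(1 − 0.90) / 2.04 = 2.3026 / 2.04 = 1.129.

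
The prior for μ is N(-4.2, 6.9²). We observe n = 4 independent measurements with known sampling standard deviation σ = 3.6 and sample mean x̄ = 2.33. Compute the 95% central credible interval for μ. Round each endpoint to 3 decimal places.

Posterior precision = 1/6.9² + 4/3.6² = 0.0210 + 0.3086 = 0.3296, so posterior SD = 1.7417.
Posterior mean = (-4.2/6.9² + 4·2.33/3.6²) / 0.3296 = 1.9139.
Interval: 1.9139 ± 1.960 × 1.7417 → [-1.500, 5.328].

[-1.500, 5.328]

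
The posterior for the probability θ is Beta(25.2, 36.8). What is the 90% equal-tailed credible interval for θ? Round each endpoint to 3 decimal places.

[0.306, 0.510]

Posterior: Beta(25.2, 36.8).
Equal-tailed 90% interval: the 0.05 and 0.95 quantiles of Beta(25.2, 36.8).
Posterior mean ≈ 0.406, SD ≈ 0.062; a Normal approximation gives roughly [0.305, 0.508].
Exact: F⁻¹(0.05) = 0.306; F⁻¹(0.95) = 0.510.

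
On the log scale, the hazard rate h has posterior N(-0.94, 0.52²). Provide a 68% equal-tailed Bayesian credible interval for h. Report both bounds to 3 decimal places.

[0.233, 0.655]

On the log scale the 68% interval is -0.94 ± 0.994 × 0.52 = [-1.4571, -0.4229].
Exponentiate: [e^-1.4571, e^-0.4229] = [0.233, 0.655].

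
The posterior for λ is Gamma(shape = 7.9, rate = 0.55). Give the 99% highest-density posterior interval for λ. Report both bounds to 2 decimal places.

The posterior is unimodal and skewed, so the HPD interval has equal density at both endpoints and is the shortest 99% interval.
Solving f(3.83) = f(29.41) with F(29.41) − F(3.83) = 0.99 gives [3.83, 29.41].
For comparison, the equal-tailed interval is [4.58, 30.89]; the HPD is narrower and shifted toward the mode.

[3.83, 29.41]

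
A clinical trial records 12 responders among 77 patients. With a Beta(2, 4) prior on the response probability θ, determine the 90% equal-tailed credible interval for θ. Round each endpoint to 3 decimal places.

[0.106, 0.240]

Posterior: Beta(2+12, 4+65) = Beta(14, 69).
Equal-tailed 90% interval: the 0.05 and 0.95 quantiles of Beta(14, 69).
Posterior mean ≈ 0.169, SD ≈ 0.041; a Normal approximation gives roughly [0.101, 0.236].
Exact: F⁻¹(0.05) = 0.106; F⁻¹(0.95) = 0.240.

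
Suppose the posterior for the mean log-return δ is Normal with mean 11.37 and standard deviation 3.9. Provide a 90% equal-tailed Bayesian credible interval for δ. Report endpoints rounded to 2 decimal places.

The posterior is symmetric, so the 90% equal-tailed interval is δ = 11.37 ± z·3.9 with z = 1.645.
Half-width: 1.645 × 3.9 = 6.41.
11.37 − 6.41 = 4.96; 11.37 + 6.41 = 17.78.

[4.96, 17.78]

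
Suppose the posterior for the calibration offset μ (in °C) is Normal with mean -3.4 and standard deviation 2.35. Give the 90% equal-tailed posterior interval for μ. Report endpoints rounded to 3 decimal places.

[-7.265, 0.465]

The posterior is symmetric, so the 90% equal-tailed interval is μ = -3.4 ± z·2.35 with z = 1.645.
Half-width: 1.645 × 2.35 = 3.865.
-3.4 − 3.865 = -7.265; -3.4 + 3.865 = 0.465.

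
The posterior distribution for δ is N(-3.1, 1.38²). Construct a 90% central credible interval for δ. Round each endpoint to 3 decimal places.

[-5.370, -0.830]

The posterior is symmetric, so the 90% equal-tailed interval is δ = -3.1 ± z·1.38 with z = 1.645.
Half-width: 1.645 × 1.38 = 2.270.
-3.1 − 2.270 = -5.370; -3.1 + 2.270 = -0.830.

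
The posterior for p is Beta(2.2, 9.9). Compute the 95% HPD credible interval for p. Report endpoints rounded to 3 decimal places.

[0.011, 0.389]

The posterior is unimodal and skewed, so the HPD interval has equal density at both endpoints and is the shortest 95% interval.
Solving f(0.011) = f(0.389) with F(0.389) − F(0.011) = 0.95 gives [0.011, 0.389].
For comparison, the equal-tailed interval is [0.029, 0.432]; the HPD is narrower and shifted toward the mode.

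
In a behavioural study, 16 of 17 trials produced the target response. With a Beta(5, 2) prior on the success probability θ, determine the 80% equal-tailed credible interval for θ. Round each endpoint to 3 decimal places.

[0.785, 0.951]

Posterior: Beta(5+16, 2+1) = Beta(21, 3).
Equal-tailed 80% interval: the 0.1 and 0.9 quantiles of Beta(21, 3).
Posterior mean ≈ 0.875, SD ≈ 0.066; a Normal approximation gives roughly [0.790, 0.960].
Exact: F⁻¹(0.1) = 0.785; F⁻¹(0.9) = 0.951.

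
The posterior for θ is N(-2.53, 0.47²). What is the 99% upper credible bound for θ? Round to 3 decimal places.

-1.437

Need U with P(θ ≤ U) = 0.99: U = -2.53 + z_{0.01}·0.47.
z = 2.326; U = -2.53 + 2.326 × 0.47 = -1.437.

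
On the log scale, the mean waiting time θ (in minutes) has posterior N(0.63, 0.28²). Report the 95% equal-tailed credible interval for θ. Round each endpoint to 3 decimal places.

[1.085, 3.250]

On the log scale the 95% interval is 0.63 ± 1.960 × 0.28 = [0.0812, 1.1788].
Exponentiate: [e^0.0812, e^1.1788] = [1.085, 3.250].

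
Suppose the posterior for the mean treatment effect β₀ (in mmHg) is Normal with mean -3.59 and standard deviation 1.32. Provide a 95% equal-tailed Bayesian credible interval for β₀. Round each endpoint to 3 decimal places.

The posterior is symmetric, so the 95% equal-tailed interval is β₀ = -3.59 ± z·1.32 with z = 1.960.
Half-width: 1.960 × 1.32 = 2.587.
-3.59 − 2.587 = -6.177; -3.59 + 2.587 = -1.003.

[-6.177, -1.003]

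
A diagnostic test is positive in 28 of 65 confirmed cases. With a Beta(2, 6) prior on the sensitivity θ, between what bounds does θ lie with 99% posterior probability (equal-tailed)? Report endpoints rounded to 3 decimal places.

[0.270, 0.561]

Posterior: Beta(2+28, 6+37) = Beta(30, 43).
Equal-tailed 99% interval: the 0.005 and 0.995 quantiles of Beta(30, 43).
Posterior mean ≈ 0.411, SD ≈ 0.057; a Normal approximation gives roughly [0.264, 0.558].
Exact: F⁻¹(0.005) = 0.270; F⁻¹(0.995) = 0.561.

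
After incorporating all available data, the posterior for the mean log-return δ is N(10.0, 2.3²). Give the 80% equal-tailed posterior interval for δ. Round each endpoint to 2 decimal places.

The posterior is symmetric, so the 80% equal-tailed interval is δ = 10.0 ± z·2.3 with z = 1.282.
Half-width: 1.282 × 2.3 = 2.95.
10.0 − 2.95 = 7.05; 10.0 + 2.95 = 12.95.

[7.05, 12.95]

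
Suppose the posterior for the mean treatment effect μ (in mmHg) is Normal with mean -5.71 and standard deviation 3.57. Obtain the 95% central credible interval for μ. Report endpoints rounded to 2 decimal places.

The posterior is symmetric, so the 95% equal-tailed interval is μ = -5.71 ± z·3.57 with z = 1.960.
Half-width: 1.960 × 3.57 = 7.00.
-5.71 − 7.00 = -12.71; -5.71 + 7.00 = 1.29.

[-12.71, 1.29]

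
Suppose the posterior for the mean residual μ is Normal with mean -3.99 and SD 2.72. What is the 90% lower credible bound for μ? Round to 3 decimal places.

Need L with P(μ ≥ L) = 0.90: L = -3.99 − z_{0.1}·2.72.
z = 1.282; L = -3.99 − 1.282 × 2.72 = -7.476.

-7.476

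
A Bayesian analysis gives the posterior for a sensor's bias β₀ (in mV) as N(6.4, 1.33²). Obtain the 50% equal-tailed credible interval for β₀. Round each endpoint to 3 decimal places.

The posterior is symmetric, so the 50% equal-tailed interval is β₀ = 6.4 ± z·1.33 with z = 0.674.
Half-width: 0.674 × 1.33 = 0.897.
6.4 − 0.897 = 5.503; 6.4 + 0.897 = 7.297.

[5.503, 7.297]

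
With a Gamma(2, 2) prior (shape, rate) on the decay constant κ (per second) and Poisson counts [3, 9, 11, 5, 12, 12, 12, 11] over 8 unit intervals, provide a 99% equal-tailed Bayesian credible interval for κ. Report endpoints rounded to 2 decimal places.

Posterior: Gamma(2+75, 2+8) = Gamma(77, 10) (shape, rate).
Equal-tailed 99% interval: Gamma(77, 10) quantiles at 0.005 and 0.995.
Posterior mean ≈ 7.70, SD ≈ 0.88; a Normal approximation gives roughly [5.44, 9.96].
Exact: lower = 5.63; upper = 10.15.

[5.63, 10.15]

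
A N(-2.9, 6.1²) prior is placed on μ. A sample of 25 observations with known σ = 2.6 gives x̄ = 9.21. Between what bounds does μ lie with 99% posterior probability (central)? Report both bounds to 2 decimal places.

[7.79, 10.46]

Posterior precision = 1/6.1² + 25/2.6² = 0.0269 + 3.6982 = 3.7251, so posterior SD = 0.5181.
Posterior mean = (-2.9/6.1² + 25·9.21/2.6²) / 3.7251 = 9.1226.
Interval: 9.1226 ± 2.576 × 0.5181 → [7.79, 10.46].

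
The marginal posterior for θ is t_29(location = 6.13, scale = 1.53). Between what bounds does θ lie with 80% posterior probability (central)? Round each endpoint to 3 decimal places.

The t_29 distribution is symmetric; the 80% interval is 6.13 ± t·1.53 with t_{0.9,29} = 1.311.
Half-width: 1.311 × 1.53 = 2.006.
6.13 − 2.006 = 4.124; 6.13 + 2.006 = 8.136.

[4.124, 8.136]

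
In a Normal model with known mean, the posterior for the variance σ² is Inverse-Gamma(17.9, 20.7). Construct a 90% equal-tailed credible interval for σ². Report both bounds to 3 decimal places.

Inverse-Gamma(17.9, 20.7) quantiles: F⁻¹(0.05) and F⁻¹(0.95).
Equivalently, 1/σ² ~ Gamma(17.9, rate = 20.7); invert its 0.95 and 0.05 quantiles.
Posterior mean ≈ 1.225, SD ≈ 0.307; a Normal approximation gives roughly [0.720, 1.730].
Exact: lower = 0.816; upper = 1.792.

[0.816, 1.792]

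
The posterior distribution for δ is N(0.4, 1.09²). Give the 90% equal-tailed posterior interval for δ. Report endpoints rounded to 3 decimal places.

[-1.393, 2.193]

The posterior is symmetric, so the 90% equal-tailed interval is δ = 0.4 ± z·1.09 with z = 1.645.
Half-width: 1.645 × 1.09 = 1.793.
0.4 − 1.793 = -1.393; 0.4 + 1.793 = 2.193.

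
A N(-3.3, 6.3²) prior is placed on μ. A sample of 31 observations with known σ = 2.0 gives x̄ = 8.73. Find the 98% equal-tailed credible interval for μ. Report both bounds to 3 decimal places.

[7.857, 9.525]

Posterior precision = 1/6.3² + 31/2.0² = 0.0252 + 7.7500 = 7.7752, so posterior SD = 0.3586.
Posterior mean = (-3.3/6.3² + 31·8.73/2.0²) / 7.7752 = 8.6910.
Interval: 8.6910 ± 2.326 × 0.3586 → [7.857, 9.525].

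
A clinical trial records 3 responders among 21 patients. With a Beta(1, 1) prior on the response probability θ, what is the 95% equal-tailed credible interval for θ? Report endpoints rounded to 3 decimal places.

Posterior: Beta(1+3, 1+18) = Beta(4, 19).
Equal-tailed 95% interval: the 0.025 and 0.975 quantiles of Beta(4, 19).
Posterior mean ≈ 0.174, SD ≈ 0.077; a Normal approximation gives roughly [0.022, 0.326].
Exact: F⁻¹(0.025) = 0.052; F⁻¹(0.975) = 0.349.

[0.052, 0.349]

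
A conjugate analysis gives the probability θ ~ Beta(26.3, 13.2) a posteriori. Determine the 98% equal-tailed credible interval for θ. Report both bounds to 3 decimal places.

[0.484, 0.823]

Posterior: Beta(26.3, 13.2).
Equal-tailed 98% interval: the 0.01 and 0.99 quantiles of Beta(26.3, 13.2).
Posterior mean ≈ 0.666, SD ≈ 0.074; a Normal approximation gives roughly [0.493, 0.838].
Exact: F⁻¹(0.01) = 0.484; F⁻¹(0.99) = 0.823.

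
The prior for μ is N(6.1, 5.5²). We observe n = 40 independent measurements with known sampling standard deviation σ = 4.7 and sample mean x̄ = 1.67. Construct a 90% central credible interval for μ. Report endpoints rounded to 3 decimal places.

[0.538, 2.961]

Posterior precision = 1/5.5² + 40/4.7² = 0.0331 + 1.8108 = 1.8438, so posterior SD = 0.7364.
Posterior mean = (6.1/5.5² + 40·1.67/4.7²) / 1.8438 = 1.7494.
Interval: 1.7494 ± 1.645 × 0.7364 → [0.538, 2.961].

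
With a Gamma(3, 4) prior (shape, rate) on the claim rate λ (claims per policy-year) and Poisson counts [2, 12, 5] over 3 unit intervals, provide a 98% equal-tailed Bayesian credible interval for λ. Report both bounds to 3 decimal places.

Posterior: Gamma(3+19, 4+3) = Gamma(22, 7) (shape, rate).
Equal-tailed 98% interval: Gamma(22, 7) quantiles at 0.01 and 0.99.
Posterior mean ≈ 3.143, SD ≈ 0.670; a Normal approximation gives roughly [1.584, 4.702].
Exact: lower = 1.796; upper = 4.908.

[1.796, 4.908]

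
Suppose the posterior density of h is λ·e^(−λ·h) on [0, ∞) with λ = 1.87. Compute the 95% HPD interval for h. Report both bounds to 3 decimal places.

[0.000, 1.602]

The exponential density is strictly decreasing on [0, ∞), so the HPD interval is anchored at 0: [0, q] with P(h ≤ q) = 0.95.
q = −ln(1 − 0.95) / 1.87 = 2.9957 / 1.87 = 1.602.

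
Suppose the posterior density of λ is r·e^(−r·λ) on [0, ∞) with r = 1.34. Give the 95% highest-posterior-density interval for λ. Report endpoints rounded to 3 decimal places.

The exponential density is strictly decreasing on [0, ∞), so the HPD interval is anchored at 0: [0, q] with P(λ ≤ q) = 0.95.
q = −ln(1 − 0.95) / 1.34 = 2.9957 / 1.34 = 2.236.

[0.000, 2.236]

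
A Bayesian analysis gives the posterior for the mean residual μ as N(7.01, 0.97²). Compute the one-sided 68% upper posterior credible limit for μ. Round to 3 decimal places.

Need U with P(μ ≤ U) = 0.68: U = 7.01 + z_{0.32}·0.97.
z = 0.468; U = 7.01 + 0.468 × 0.97 = 7.464.

7.464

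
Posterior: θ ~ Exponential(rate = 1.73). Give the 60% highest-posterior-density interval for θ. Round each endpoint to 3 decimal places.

The exponential density is strictly decreasing on [0, ∞), so the HPD interval is anchored at 0: [0, q] with P(θ ≤ q) = 0.60.
q = −ln(1 − 0.60) / 1.73 = 0.9163 / 1.73 = 0.530.

[0.000, 0.530]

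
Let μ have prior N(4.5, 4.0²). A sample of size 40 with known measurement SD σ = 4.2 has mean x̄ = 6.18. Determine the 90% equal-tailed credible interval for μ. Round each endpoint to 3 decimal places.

Posterior precision = 1/4.0² + 40/4.2² = 0.0625 + 2.2676 = 2.3301, so posterior SD = 0.6551.
Posterior mean = (4.5/4.0² + 40·6.18/4.2²) / 2.3301 = 6.1349.
Interval: 6.1349 ± 1.645 × 0.6551 → [5.057, 7.212].

[5.057, 7.212]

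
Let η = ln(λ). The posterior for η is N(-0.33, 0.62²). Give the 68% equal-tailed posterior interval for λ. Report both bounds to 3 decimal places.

[0.388, 1.332]

On the log scale the 68% interval is -0.33 ± 0.994 × 0.62 = [-0.9466, 0.2866].
Exponentiate: [e^-0.9466, e^0.2866] = [0.388, 1.332].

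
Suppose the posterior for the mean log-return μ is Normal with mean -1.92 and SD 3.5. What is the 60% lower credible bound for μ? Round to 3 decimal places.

-2.807

Need L with P(μ ≥ L) = 0.60: L = -1.92 − z_{0.4}·3.5.
z = 0.253; L = -1.92 − 0.253 × 3.5 = -2.807.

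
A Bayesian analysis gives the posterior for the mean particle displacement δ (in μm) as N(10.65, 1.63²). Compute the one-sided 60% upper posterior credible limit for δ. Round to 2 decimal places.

11.06

Need U with P(δ ≤ U) = 0.60: U = 10.65 + z_{0.4}·1.63.
z = 0.253; U = 10.65 + 0.253 × 1.63 = 11.06.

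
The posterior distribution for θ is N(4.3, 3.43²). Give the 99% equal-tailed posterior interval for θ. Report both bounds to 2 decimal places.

The posterior is symmetric, so the 99% equal-tailed interval is θ = 4.3 ± z·3.43 with z = 2.576.
Half-width: 2.576 × 3.43 = 8.84.
4.3 − 8.84 = -4.54; 4.3 + 8.84 = 13.14.

[-4.54, 13.14]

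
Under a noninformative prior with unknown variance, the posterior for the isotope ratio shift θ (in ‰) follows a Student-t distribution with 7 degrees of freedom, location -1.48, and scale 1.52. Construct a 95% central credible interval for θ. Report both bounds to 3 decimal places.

The t_7 distribution is symmetric; the 95% interval is -1.48 ± t·1.52 with t_{0.975,7} = 2.365.
Half-width: 2.365 × 1.52 = 3.594.
-1.48 − 3.594 = -5.074; -1.48 + 3.594 = 2.114.

[-5.074, 2.114]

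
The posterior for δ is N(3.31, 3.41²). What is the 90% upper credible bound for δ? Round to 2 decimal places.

7.68

Need U with P(δ ≤ U) = 0.90: U = 3.31 + z_{0.1}·3.41.
z = 1.282; U = 3.31 + 1.282 × 3.41 = 7.68.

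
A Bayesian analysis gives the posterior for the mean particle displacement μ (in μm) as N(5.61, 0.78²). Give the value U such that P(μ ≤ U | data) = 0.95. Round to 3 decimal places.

Need U with P(μ ≤ U) = 0.95: U = 5.61 + z_{0.05}·0.78.
z = 1.645; U = 5.61 + 1.645 × 0.78 = 6.893.

6.893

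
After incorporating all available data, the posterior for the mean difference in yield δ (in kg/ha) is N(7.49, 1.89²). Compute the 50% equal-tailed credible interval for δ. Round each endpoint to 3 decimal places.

The posterior is symmetric, so the 50% equal-tailed interval is δ = 7.49 ± z·1.89 with z = 0.674.
Half-width: 0.674 × 1.89 = 1.275.
7.49 − 1.275 = 6.215; 7.49 + 1.275 = 8.765.

[6.215, 8.765]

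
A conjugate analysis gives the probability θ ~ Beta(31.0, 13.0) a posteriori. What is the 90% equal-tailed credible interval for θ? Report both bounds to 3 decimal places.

Posterior: Beta(31.0, 13.0).
Equal-tailed 90% interval: the 0.05 and 0.95 quantiles of Beta(31.0, 13.0).
Posterior mean ≈ 0.705, SD ≈ 0.068; a Normal approximation gives roughly [0.593, 0.816].
Exact: F⁻¹(0.05) = 0.587; F⁻¹(0.95) = 0.811.

[0.587, 0.811]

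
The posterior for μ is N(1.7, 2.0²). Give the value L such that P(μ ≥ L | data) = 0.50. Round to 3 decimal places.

Need L with P(μ ≥ L) = 0.50: L = 1.7 − z_{0.5}·2.0.
z = 0.000; L = 1.7 − 0.000 × 2.0 = 1.700.

1.700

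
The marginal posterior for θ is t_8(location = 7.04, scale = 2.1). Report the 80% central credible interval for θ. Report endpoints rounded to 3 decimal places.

[4.107, 9.973]

The t_8 distribution is symmetric; the 80% interval is 7.04 ± t·2.1 with t_{0.9,8} = 1.397.
Half-width: 1.397 × 2.1 = 2.933.
7.04 − 2.933 = 4.107; 7.04 + 2.933 = 9.973.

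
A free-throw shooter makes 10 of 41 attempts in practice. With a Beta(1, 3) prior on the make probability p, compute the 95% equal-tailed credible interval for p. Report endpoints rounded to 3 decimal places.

Posterior: Beta(1+10, 3+31) = Beta(11, 34).
Equal-tailed 95% interval: the 0.025 and 0.975 quantiles of Beta(11, 34).
Posterior mean ≈ 0.244, SD ≈ 0.063; a Normal approximation gives roughly [0.120, 0.369].
Exact: F⁻¹(0.025) = 0.132; F⁻¹(0.975) = 0.378.

[0.132, 0.378]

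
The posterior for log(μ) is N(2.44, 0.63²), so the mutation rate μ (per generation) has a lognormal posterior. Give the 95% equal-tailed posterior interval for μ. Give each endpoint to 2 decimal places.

On the log scale the 95% interval is 2.44 ± 1.960 × 0.63 = [1.2052, 3.6748].
Exponentiate: [e^1.2052, e^3.6748] = [3.34, 39.44].

[3.34, 39.44]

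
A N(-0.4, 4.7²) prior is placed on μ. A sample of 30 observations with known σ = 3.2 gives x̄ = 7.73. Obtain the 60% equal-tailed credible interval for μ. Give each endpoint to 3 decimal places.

[7.118, 8.094]

Posterior precision = 1/4.7² + 30/3.2² = 0.0453 + 2.9297 = 2.9750, so posterior SD = 0.5798.
Posterior mean = (-0.4/4.7² + 30·7.73/3.2²) / 2.9750 = 7.6063.
Interval: 7.6063 ± 0.842 × 0.5798 → [7.118, 8.094].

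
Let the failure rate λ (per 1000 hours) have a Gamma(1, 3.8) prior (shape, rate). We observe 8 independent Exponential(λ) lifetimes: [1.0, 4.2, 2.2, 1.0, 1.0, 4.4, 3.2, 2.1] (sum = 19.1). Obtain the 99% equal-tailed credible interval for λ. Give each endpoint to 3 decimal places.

[0.137, 0.811]

Posterior: Gamma(1+8, 3.8+19.1) = Gamma(9, 22.9) (shape, rate).
Equal-tailed 99% interval: Gamma(9, 22.9) quantiles at 0.005 and 0.995.
Posterior mean ≈ 0.393, SD ≈ 0.131; a Normal approximation gives roughly [0.056, 0.730].
Exact: lower = 0.137; upper = 0.811.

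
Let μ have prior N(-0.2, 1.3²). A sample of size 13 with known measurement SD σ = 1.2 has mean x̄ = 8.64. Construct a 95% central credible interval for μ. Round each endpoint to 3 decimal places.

[7.464, 8.728]

Posterior precision = 1/1.3² + 13/1.2² = 0.5917 + 9.0278 = 9.6195, so posterior SD = 0.3224.
Posterior mean = (-0.2/1.3² + 13·8.64/1.2²) / 9.6195 = 8.0962.
Interval: 8.0962 ± 1.960 × 0.3224 → [7.464, 8.728].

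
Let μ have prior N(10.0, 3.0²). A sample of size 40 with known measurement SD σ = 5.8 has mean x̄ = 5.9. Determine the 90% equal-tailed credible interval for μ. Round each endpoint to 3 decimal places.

Posterior precision = 1/3.0² + 40/5.8² = 0.1111 + 1.1891 = 1.3002, so posterior SD = 0.8770.
Posterior mean = (10.0/3.0² + 40·5.9/5.8²) / 1.3002 = 6.2504.
Interval: 6.2504 ± 1.645 × 0.8770 → [4.808, 7.693].

[4.808, 7.693]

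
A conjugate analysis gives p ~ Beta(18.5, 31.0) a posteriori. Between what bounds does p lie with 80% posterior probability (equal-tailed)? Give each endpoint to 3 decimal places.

Posterior: Beta(18.5, 31.0).
Equal-tailed 80% interval: the 0.1 and 0.9 quantiles of Beta(18.5, 31.0).
Posterior mean ≈ 0.374, SD ≈ 0.068; a Normal approximation gives roughly [0.286, 0.461].
Exact: F⁻¹(0.1) = 0.287; F⁻¹(0.9) = 0.463.

[0.287, 0.463]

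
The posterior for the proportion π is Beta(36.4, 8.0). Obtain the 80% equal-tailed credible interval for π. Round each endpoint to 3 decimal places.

Posterior: Beta(36.4, 8.0).
Equal-tailed 80% interval: the 0.1 and 0.9 quantiles of Beta(36.4, 8.0).
Posterior mean ≈ 0.820, SD ≈ 0.057; a Normal approximation gives roughly [0.747, 0.893].
Exact: F⁻¹(0.1) = 0.744; F⁻¹(0.9) = 0.890.

[0.744, 0.890]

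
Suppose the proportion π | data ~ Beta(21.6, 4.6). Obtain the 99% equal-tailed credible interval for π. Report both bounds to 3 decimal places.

Posterior: Beta(21.6, 4.6).
Equal-tailed 99% interval: the 0.005 and 0.995 quantiles of Beta(21.6, 4.6).
Posterior mean ≈ 0.824, SD ≈ 0.073; a Normal approximation gives roughly [0.637, 1.012].
Exact: F⁻¹(0.005) = 0.598; F⁻¹(0.995) = 0.962.

[0.598, 0.962]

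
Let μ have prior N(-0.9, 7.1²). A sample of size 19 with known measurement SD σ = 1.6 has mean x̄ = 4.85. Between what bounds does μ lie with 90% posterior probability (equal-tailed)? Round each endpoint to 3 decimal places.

Posterior precision = 1/7.1² + 19/1.6² = 0.0198 + 7.4219 = 7.4417, so posterior SD = 0.3666.
Posterior mean = (-0.9/7.1² + 19·4.85/1.6²) / 7.4417 = 4.8347.
Interval: 4.8347 ± 1.645 × 0.3666 → [4.232, 5.438].

[4.232, 5.438]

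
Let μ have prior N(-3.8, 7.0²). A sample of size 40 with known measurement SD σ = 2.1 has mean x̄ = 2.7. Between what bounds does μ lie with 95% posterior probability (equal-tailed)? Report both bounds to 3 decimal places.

Posterior precision = 1/7.0² + 40/2.1² = 0.0204 + 9.0703 = 9.0907, so posterior SD = 0.3317.
Posterior mean = (-3.8/7.0² + 40·2.7/2.1²) / 9.0907 = 2.6854.
Interval: 2.6854 ± 1.960 × 0.3317 → [2.035, 3.335].

[2.035, 3.335]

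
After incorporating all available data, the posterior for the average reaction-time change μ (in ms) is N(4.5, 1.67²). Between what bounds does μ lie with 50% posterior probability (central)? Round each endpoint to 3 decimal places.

The posterior is symmetric, so the 50% equal-tailed interval is μ = 4.5 ± z·1.67 with z = 0.674.
Half-width: 0.674 × 1.67 = 1.126.
4.5 − 1.126 = 3.374; 4.5 + 1.126 = 5.626.

[3.374, 5.626]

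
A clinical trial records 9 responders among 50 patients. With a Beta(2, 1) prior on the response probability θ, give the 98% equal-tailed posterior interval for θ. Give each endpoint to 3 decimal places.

Posterior: Beta(2+9, 1+41) = Beta(11, 42).
Equal-tailed 98% interval: the 0.01 and 0.99 quantiles of Beta(11, 42).
Posterior mean ≈ 0.208, SD ≈ 0.055; a Normal approximation gives roughly [0.079, 0.336].
Exact: F⁻¹(0.01) = 0.097; F⁻¹(0.99) = 0.350.

[0.097, 0.350]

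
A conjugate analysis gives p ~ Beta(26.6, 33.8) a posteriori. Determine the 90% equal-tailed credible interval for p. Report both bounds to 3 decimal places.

[0.337, 0.546]

Posterior: Beta(26.6, 33.8).
Equal-tailed 90% interval: the 0.05 and 0.95 quantiles of Beta(26.6, 33.8).
Posterior mean ≈ 0.440, SD ≈ 0.063; a Normal approximation gives roughly [0.336, 0.545].
Exact: F⁻¹(0.05) = 0.337; F⁻¹(0.95) = 0.546.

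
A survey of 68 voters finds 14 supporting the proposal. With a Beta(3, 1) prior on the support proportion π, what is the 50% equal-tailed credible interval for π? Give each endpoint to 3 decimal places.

[0.201, 0.268]

Posterior: Beta(3+14, 1+54) = Beta(17, 55).
Equal-tailed 50% interval: the 0.25 and 0.75 quantiles of Beta(17, 55).
Posterior mean ≈ 0.236, SD ≈ 0.050; a Normal approximation gives roughly [0.203, 0.270].
Exact: F⁻¹(0.25) = 0.201; F⁻¹(0.75) = 0.268.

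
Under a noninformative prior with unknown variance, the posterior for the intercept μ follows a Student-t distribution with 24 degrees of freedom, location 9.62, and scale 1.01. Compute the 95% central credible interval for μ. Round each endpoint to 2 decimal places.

[7.54, 11.70]

The t_24 distribution is symmetric; the 95% interval is 9.62 ± t·1.01 with t_{0.975,24} = 2.064.
Half-width: 2.064 × 1.01 = 2.08.
9.62 − 2.08 = 7.54; 9.62 + 2.08 = 11.70.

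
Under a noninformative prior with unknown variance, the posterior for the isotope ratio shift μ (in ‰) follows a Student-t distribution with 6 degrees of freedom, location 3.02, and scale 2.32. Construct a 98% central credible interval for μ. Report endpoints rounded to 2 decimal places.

The t_6 distribution is symmetric; the 98% interval is 3.02 ± t·2.32 with t_{0.99,6} = 3.143.
Half-width: 3.143 × 2.32 = 7.29.
3.02 − 7.29 = -4.27; 3.02 + 7.29 = 10.31.

[-4.27, 10.31]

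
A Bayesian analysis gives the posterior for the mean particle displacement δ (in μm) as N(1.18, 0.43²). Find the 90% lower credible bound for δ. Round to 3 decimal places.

Need L with P(δ ≥ L) = 0.90: L = 1.18 − z_{0.1}·0.43.
z = 1.282; L = 1.18 − 1.282 × 0.43 = 0.629.

0.629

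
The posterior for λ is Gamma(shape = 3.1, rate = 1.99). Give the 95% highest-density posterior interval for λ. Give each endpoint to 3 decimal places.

[0.170, 3.296]

The posterior is unimodal and skewed, so the HPD interval has equal density at both endpoints and is the shortest 95% interval.
Solving f(0.170) = f(3.296) with F(3.296) − F(0.170) = 0.95 gives [0.170, 3.296].
For comparison, the equal-tailed interval is [0.333, 3.710]; the HPD is narrower and shifted toward the mode.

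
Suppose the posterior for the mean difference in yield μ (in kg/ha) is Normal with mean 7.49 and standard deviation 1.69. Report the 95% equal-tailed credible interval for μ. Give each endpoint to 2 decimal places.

The posterior is symmetric, so the 95% equal-tailed interval is μ = 7.49 ± z·1.69 with z = 1.960.
Half-width: 1.960 × 1.69 = 3.31.
7.49 − 3.31 = 4.18; 7.49 + 3.31 = 10.80.

[4.18, 10.80]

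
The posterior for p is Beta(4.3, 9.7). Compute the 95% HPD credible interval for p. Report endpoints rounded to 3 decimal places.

[0.089, 0.540]

The posterior is unimodal and skewed, so the HPD interval has equal density at both endpoints and is the shortest 95% interval.
Solving f(0.089) = f(0.540) with F(0.540) − F(0.089) = 0.95 gives [0.089, 0.540].
For comparison, the equal-tailed interval is [0.105, 0.562]; the HPD is narrower and shifted toward the mode.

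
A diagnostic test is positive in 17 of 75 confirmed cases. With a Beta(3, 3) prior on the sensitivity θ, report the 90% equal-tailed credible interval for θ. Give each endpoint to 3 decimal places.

Posterior: Beta(3+17, 3+58) = Beta(20, 61).
Equal-tailed 90% interval: the 0.05 and 0.95 quantiles of Beta(20, 61).
Posterior mean ≈ 0.247, SD ≈ 0.048; a Normal approximation gives roughly [0.169, 0.325].
Exact: F⁻¹(0.05) = 0.172; F⁻¹(0.95) = 0.329.

[0.172, 0.329]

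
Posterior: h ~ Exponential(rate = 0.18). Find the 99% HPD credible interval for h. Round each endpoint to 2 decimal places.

[0.00, 25.58]

The exponential density is strictly decreasing on [0, ∞), so the HPD interval is anchored at 0: [0, q] with P(h ≤ q) = 0.99.
q = −ln(1 − 0.99) / 0.18 = 4.6052 / 0.18 = 25.58.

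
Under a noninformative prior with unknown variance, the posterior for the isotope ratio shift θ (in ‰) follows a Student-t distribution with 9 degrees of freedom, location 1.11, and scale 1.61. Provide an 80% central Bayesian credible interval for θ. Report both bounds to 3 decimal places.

[-1.117, 3.337]

The t_9 distribution is symmetric; the 80% interval is 1.11 ± t·1.61 with t_{0.9,9} = 1.383.
Half-width: 1.383 × 1.61 = 2.227.
1.11 − 2.227 = -1.117; 1.11 + 2.227 = 3.337.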